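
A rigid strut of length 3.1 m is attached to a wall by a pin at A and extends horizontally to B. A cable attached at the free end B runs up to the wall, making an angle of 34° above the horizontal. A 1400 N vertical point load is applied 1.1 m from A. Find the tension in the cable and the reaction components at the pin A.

T = 888.4 N, A_x = 736.5 N, A_y = 903.2 N

ΣM about A: T·sin34°·3.1 − 1400·1.1 = 0 → T = 1540/(3.1·0.559193) = 888.377 ≈ 888.4 N.
ΣF_x = 0: A_x − T·cos34° = 0 → A_x = 888.377 × 0.829038 = 736.5 N.
ΣF_y = 0: A_y + T·sin34° − 1400 = 0 → A_y = 1400 − 888.377 × 0.559193 = 903.2 N.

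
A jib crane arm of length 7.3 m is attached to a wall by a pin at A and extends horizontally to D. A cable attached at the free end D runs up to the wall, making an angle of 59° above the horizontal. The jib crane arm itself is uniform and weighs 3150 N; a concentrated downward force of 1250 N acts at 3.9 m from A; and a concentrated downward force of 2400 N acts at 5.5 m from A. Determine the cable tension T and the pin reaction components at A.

ΣM about A: T·sin59°·7.3 − 3150·3.65 − 1250·3.9 − 2400·5.5 = 0 → T = 29572.5/(7.3·0.857167) = 4726.07 ≈ 4726 N.
ΣF_x = 0: A_x − T·cos59° = 0 → A_x = 4726.07 × 0.515038 = 2434 N.
ΣF_y = 0: A_y + T·sin59° − 3150 − 1250 − 2400 = 0 → A_y = 6800 − 4726.07 × 0.857167 = 2749 N.

T = 4726 N, A_x = 2434 N, A_y = 2749 N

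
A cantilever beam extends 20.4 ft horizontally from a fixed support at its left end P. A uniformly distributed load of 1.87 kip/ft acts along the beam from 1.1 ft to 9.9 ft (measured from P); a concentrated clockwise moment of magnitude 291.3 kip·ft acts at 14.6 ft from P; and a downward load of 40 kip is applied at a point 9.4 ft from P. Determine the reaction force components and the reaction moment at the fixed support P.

P_x = 0, P_y = 56.46 kip, M_P = 757.8 kip·ft

Resultant of the distributed load: 1.87 × 8.8 = 16.456 kip at 5.5 ft from P.
ΣF_x = 0: P_x = 0.
ΣF_y = 0: P_y − 1.87·8.8 − 40 = 0 → P_y = 56.46 kip.
ΣM about P: M_P − (1.87·8.8)·5.5 − 291.3 − 40·9.4 = 0 → M_P = 757.8 kip·ft.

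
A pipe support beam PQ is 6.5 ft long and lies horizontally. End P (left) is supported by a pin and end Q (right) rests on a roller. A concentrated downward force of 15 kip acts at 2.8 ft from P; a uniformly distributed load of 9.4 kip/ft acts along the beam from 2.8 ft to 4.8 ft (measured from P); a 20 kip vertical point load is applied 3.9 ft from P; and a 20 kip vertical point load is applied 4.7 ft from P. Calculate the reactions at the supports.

Resultant of the distributed load: 9.4 × 2 = 18.8 kip at 3.8 ft from P.
Moments about P: Q_y·6.5 − 15·2.8 − (9.4·2)·3.8 − 20·3.9 − 20·4.7 = 0 → Q_y = 285.44/6.5 = 43.9138 ≈ 43.91 kip.
ΣF_y = 0: P_y + 43.9138 − 15 − 9.4·2 − 20 − 20 = 0 → P_y = 29.89 kip.
ΣF_x = 0: no horizontal applied forces, so P_x = 0.

P_x = 0, P_y = 29.89 kip, Q_y = 43.91 kip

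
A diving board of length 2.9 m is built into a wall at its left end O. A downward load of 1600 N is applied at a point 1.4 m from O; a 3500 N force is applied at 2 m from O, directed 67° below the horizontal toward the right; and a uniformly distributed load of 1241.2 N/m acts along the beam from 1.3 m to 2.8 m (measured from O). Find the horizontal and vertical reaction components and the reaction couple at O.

Resultant of the distributed load: 1241.2 × 1.5 = 1861.8 N at 2.05 m from O.
ΣF_x = 0: O_x + 3500·cos67° = 0 → O_x = -1368 N.
ΣF_y = 0: O_y − 1600 − 3500·sin67° − 1241.2·1.5 = 0 → O_y = 6684 N.
ΣM about O: M_O − 1600·1.4 − 3500·sin67°·2 − (1241.2·1.5)·2.05 = 0 → M_O = 12500 N·m.

O_x = -1368 N, O_y = 6684 N, M_O = 12500 N·m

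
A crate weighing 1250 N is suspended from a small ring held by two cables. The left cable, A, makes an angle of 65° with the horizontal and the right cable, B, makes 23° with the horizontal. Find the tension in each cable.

T_A = 1151 N, T_B = 528.6 N

ΣF_x = 0: −T_A·cos65° + T_B·cos23° = 0 → T_B = 0.459116·T_A.
ΣF_y = 0: T_A·sin65° + T_B·sin23° = 1250.
Substitute: T_A·(0.906308 + 0.459116·0.390731) = 1250 → T_A = 1151.33 ≈ 1151 N.
Then T_B = 0.459116 × 1151.33 = 528.6 N.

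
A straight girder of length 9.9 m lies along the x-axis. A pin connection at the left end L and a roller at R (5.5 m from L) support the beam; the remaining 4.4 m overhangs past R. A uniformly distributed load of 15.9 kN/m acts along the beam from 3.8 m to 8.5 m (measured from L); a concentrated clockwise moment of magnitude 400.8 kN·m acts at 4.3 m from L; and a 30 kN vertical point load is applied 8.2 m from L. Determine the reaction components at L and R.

L_x = 0, L_y = -96.43 kN, R_y = 201.2 kN

Resultant of the distributed load: 15.9 × 4.7 = 74.73 kN at 6.15 m from L.
Taking moments about L: R_y·5.5 − (15.9·4.7)·6.15 − 400.8 − 30·8.2 = 0 → R_y = 1106.3895/5.5 = 201.162 ≈ 201.2 kN.
ΣF_y = 0: L_y + 201.162 − 15.9·4.7 − 30 = 0 → L_y = -96.43 kN.
ΣF_x = 0: no horizontal applied forces, so L_x = 0.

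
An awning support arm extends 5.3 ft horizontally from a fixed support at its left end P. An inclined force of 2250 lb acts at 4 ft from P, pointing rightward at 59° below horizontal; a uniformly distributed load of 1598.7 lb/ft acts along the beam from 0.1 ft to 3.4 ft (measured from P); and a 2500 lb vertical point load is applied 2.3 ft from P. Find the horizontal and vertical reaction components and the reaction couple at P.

Resultant of the distributed load: 1598.7 × 3.3 = 5275.71 lb at 1.75 ft from P.
ΣF_x = 0: P_x + 2250·cos59° = 0 → P_x = -1159 lb.
ΣF_y = 0: P_y − 2250·sin59° − 1598.7·3.3 − 2500 = 0 → P_y = 9704 lb.
ΣM about P: M_P − 2250·sin59°·4 − (1598.7·3.3)·1.75 − 2500·2.3 = 0 → M_P = 22700 lb·ft.

P_x = -1159 lb, P_y = 9704 lb, M_P = 22700 lb·ft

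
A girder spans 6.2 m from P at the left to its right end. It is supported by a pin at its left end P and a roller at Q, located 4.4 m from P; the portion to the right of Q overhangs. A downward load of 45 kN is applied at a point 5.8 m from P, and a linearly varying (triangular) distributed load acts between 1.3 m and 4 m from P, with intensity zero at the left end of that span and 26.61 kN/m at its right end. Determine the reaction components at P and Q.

P_x = 0, P_y = -3.704 kN, Q_y = 84.63 kN

Resultant of the triangular load: ½ × 26.61 × 2.7 = 35.9235 kN, acting at 3.1 m from P (one-third of the span from the peak).
ΣM about P: Q_y·4.4 − 45·5.8 − (½·26.61·2.7)·3.1 = 0 → Q_y = 372.36285/4.4 = 84.6279 ≈ 84.63 kN.
ΣF_y = 0: P_y + 84.6279 − 45 − ½·26.61·2.7 = 0 → P_y = -3.704 kN.
ΣF_x = 0: no horizontal applied forces, so P_x = 0.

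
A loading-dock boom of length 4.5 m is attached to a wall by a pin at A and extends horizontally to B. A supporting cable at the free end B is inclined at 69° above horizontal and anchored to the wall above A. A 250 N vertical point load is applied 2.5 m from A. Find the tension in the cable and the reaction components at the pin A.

T = 148.8 N, A_x = 53.31 N, A_y = 111.1 N

ΣM about A: T·sin69°·4.5 − 250·2.5 = 0 → T = 625/(4.5·0.93358) = 148.77 ≈ 148.8 N.
ΣF_x = 0: A_x − T·cos69° = 0 → A_x = 148.77 × 0.358368 = 53.31 N.
ΣF_y = 0: A_y + T·sin69° − 250 = 0 → A_y = 250 − 148.77 × 0.93358 = 111.1 N.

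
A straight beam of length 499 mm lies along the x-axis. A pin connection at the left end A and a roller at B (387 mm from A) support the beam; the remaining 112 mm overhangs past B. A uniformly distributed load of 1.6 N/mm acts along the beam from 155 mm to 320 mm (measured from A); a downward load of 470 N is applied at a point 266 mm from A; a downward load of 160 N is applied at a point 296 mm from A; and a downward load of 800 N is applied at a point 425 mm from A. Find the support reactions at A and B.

Resultant of the distributed load: 1.6 × 165 = 264 N at 237.5 mm from A.
Moments about A: B_y·387 − (1.6·165)·237.5 − 470·266 − 160·296 − 800·425 = 0 → B_y = 575080/387 = 1485.99 ≈ 1486 N.
ΣF_y = 0: A_y + 1485.99 − 1.6·165 − 470 − 160 − 800 = 0 → A_y = 208.0 N.
ΣF_x = 0: no horizontal applied forces, so A_x = 0.

A_x = 0, A_y = 208.0 N, B_y = 1486 N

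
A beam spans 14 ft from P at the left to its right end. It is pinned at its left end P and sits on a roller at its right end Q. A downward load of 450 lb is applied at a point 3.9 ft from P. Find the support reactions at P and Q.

P_x = 0, P_y = 324.6 lb, Q_y = 125.4 lb

Moments about P: Q_y·14 − 450·3.9 = 0 → Q_y = 1755/14 = 125.357 ≈ 125.4 lb.
ΣF_y = 0: P_y + 125.357 − 450 = 0 → P_y = 324.6 lb.
ΣF_x = 0: no horizontal applied forces, so P_x = 0.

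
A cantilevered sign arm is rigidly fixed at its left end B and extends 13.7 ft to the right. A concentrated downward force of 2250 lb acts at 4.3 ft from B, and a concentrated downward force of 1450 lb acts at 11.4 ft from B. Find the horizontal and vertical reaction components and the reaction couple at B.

ΣF_x = 0: B_x = 0.
ΣF_y = 0: B_y − 2250 − 1450 = 0 → B_y = 3700 lb.
ΣM about B: M_B − 2250·4.3 − 1450·11.4 = 0 → M_B = 26200 lb·ft.

B_x = 0, B_y = 3700 lb, M_B = 26200 lb·ft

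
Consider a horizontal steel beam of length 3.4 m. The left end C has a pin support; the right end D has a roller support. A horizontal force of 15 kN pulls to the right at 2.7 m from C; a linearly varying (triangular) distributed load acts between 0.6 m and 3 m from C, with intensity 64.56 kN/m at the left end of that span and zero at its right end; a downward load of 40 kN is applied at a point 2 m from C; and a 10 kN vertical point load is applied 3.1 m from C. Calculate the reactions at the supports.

Resultant of the triangular load: ½ × 64.56 × 2.4 = 77.472 kN, acting at 1.4 m from C (one-third of the span from the peak).
ΣM about C: D_y·3.4 − (½·64.56·2.4)·1.4 − 40·2 − 10·3.1 = 0 → D_y = 219.4608/3.4 = 64.5473 ≈ 64.55 kN.
ΣF_y = 0: C_y + 64.5473 − ½·64.56·2.4 − 40 − 10 = 0 → C_y = 62.92 kN.
ΣF_x = 0: C_x + 15 = 0 → C_x = -15.00 kN.

C_x = -15.00 kN, C_y = 62.92 kN, D_y = 64.55 kN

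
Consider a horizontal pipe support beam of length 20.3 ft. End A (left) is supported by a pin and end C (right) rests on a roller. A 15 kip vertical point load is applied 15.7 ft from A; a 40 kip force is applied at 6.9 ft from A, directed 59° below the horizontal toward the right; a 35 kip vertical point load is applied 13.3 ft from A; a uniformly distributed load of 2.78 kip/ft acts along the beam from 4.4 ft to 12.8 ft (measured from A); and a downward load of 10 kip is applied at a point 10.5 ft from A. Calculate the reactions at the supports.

Resultant of the distributed load: 2.78 × 8.4 = 23.352 kip at 8.6 ft from A.
Moments about A: C_y·20.3 − 15·15.7 − 40·sin59°·6.9 − 35·13.3 − (2.78·8.4)·8.6 − 10·10.5 = 0 → C_y = 1243.41/20.3 = 61.2517 ≈ 61.25 kip.
ΣF_y = 0: A_y + 61.2517 − 15 − 40·sin59° − 35 − 2.78·8.4 − 10 = 0 → A_y = 56.39 kip.
ΣF_x = 0: A_x + 40·cos59° = 0 → A_x = -20.60 kip.

A_x = -20.60 kip, A_y = 56.39 kip, C_y = 61.25 kip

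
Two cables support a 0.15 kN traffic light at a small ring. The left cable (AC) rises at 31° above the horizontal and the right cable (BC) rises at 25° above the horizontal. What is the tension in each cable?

T_AC = 0.1640 kN, T_BC = 0.1551 kN

ΣF_x = 0: −T_AC·cos31° + T_BC·cos25° = 0 → T_BC = 0.945779·T_AC.
ΣF_y = 0: T_AC·sin31° + T_BC·sin25° = 0.15.
Substitute: T_AC·(0.515038 + 0.945779·0.422618) = 0.15 → T_AC = 0.163981 ≈ 0.1640 kN.
Then T_BC = 0.945779 × 0.163981 = 0.1551 kN.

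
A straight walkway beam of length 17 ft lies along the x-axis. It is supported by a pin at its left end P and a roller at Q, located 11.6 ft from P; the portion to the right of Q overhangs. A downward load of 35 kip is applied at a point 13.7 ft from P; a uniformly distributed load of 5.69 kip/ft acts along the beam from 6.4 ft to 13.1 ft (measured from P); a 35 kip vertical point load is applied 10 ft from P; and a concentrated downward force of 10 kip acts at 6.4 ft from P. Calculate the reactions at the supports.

P_x = 0, P_y = 9.054 kip, Q_y = 109.1 kip

Resultant of the distributed load: 5.69 × 6.7 = 38.123 kip at 9.75 ft from P.
ΣM about P: Q_y·11.6 − 35·13.7 − (5.69·6.7)·9.75 − 35·10 − 10·6.4 = 0 → Q_y = 1265.19925/11.6 = 109.069 ≈ 109.1 kip.
ΣF_y = 0: P_y + 109.069 − 35 − 5.69·6.7 − 35 − 10 = 0 → P_y = 9.054 kip.
ΣF_x = 0: no horizontal applied forces, so P_x = 0.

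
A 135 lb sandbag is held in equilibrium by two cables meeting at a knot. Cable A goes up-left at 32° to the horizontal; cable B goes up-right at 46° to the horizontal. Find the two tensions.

ΣF_x = 0: −T_A·cos32° + T_B·cos46° = 0 → T_B = 1.22081·T_A.
ΣF_y = 0: T_A·sin32° + T_B·sin46° = 135.
Substitute: T_A·(0.529919 + 1.22081·0.71934) = 135 → T_A = 95.8741 ≈ 95.87 lb.
Then T_B = 1.22081 × 95.8741 = 117.0 lb.

T_A = 95.87 lb, T_B = 117.0 lb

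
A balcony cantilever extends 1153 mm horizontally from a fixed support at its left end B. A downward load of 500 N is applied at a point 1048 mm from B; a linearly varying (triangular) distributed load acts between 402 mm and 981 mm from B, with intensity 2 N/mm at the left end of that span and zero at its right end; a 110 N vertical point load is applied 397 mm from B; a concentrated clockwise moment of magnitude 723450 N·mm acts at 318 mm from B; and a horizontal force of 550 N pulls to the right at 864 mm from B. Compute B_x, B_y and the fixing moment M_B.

B_x = -550.0 N, B_y = 1189 N, M_B = 1636000 N·mm

Resultant of the triangular load: ½ × 2 × 579 = 579 N, acting at 595 mm from B (one-third of the span from the peak).
ΣF_x = 0: B_x + 550 = 0 → B_x = -550.0 N.
ΣF_y = 0: B_y − 500 − ½·2·579 − 110 = 0 → B_y = 1189 N.
ΣM about B: M_B − 500·1048 − (½·2·579)·595 − 110·397 − 723450 = 0 → M_B = 1636000 N·mm.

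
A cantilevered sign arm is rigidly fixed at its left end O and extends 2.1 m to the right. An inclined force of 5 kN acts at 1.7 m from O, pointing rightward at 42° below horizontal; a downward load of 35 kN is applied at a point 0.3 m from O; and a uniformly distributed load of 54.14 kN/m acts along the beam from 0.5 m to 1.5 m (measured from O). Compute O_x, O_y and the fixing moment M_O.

Resultant of the distributed load: 54.14 × 1 = 54.14 kN at 1 m from O.
ΣF_x = 0: O_x + 5·cos42° = 0 → O_x = -3.716 kN.
ΣF_y = 0: O_y − 5·sin42° − 35 − 54.14·1 = 0 → O_y = 92.49 kN.
ΣM about O: M_O − 5·sin42°·1.7 − 35·0.3 − (54.14·1)·1 = 0 → M_O = 70.33 kN·m.

O_x = -3.716 kN, O_y = 92.49 kN, M_O = 70.33 kN·m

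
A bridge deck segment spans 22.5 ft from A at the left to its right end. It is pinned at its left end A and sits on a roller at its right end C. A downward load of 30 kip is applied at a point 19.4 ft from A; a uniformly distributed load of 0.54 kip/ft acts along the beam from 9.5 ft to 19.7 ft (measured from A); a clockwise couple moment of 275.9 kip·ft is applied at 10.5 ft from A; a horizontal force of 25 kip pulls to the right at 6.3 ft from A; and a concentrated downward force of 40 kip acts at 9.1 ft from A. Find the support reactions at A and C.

A_x = -25.00 kip, A_y = 17.63 kip, C_y = 57.88 kip

Resultant of the distributed load: 0.54 × 10.2 = 5.508 kip at 14.6 ft from A.
Taking moments about A: C_y·22.5 − 30·19.4 − (0.54·10.2)·14.6 − 275.9 − 40·9.1 = 0 → C_y = 1302.3168/22.5 = 57.8807 ≈ 57.88 kip.
ΣF_y = 0: A_y + 57.8807 − 30 − 0.54·10.2 − 40 = 0 → A_y = 17.63 kip.
ΣF_x = 0: A_x + 25 = 0 → A_x = -25.00 kip.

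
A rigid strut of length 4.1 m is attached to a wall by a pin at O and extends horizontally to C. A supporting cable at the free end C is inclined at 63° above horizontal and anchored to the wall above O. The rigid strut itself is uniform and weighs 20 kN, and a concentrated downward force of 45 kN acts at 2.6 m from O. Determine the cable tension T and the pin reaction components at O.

ΣM about O: T·sin63°·4.1 − 20·2.05 − 45·2.6 = 0 → T = 158/(4.1·0.891007) = 43.2506 ≈ 43.25 kN.
ΣF_x = 0: O_x − T·cos63° = 0 → O_x = 43.2506 × 0.45399 = 19.64 kN.
ΣF_y = 0: O_y + T·sin63° − 20 − 45 = 0 → O_y = 65 − 43.2506 × 0.891007 = 26.46 kN.

T = 43.25 kN, O_x = 19.64 kN, O_y = 26.46 kN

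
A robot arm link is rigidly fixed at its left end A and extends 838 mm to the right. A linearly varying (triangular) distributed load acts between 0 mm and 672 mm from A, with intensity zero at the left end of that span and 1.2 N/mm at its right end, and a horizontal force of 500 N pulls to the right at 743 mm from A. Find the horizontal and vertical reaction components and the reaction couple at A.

Resultant of the triangular load: ½ × 1.2 × 672 = 403.2 N, acting at 448 mm from A (one-third of the span from the peak).
ΣF_x = 0: A_x + 500 = 0 → A_x = -500.0 N.
ΣF_y = 0: A_y − ½·1.2·672 = 0 → A_y = 403.2 N.
ΣM about A: M_A − (½·1.2·672)·448 = 0 → M_A = 180600 N·mm.

A_x = -500.0 N, A_y = 403.2 N, M_A = 180600 N·mm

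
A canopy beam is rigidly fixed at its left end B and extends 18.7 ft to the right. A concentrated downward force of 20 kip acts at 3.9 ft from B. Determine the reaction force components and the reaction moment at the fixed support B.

ΣF_x = 0: B_x = 0.
ΣF_y = 0: B_y − 20 = 0 → B_y = 20.00 kip.
ΣM about B: M_B − 20·3.9 = 0 → M_B = 78.00 kip·ft.

B_x = 0, B_y = 20.00 kip, M_B = 78.00 kip·ft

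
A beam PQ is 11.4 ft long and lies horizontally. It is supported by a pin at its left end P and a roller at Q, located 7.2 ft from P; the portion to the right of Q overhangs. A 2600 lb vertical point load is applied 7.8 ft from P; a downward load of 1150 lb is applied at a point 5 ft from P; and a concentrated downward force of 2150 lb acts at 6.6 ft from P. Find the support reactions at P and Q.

Taking moments about P: Q_y·7.2 − 2600·7.8 − 1150·5 − 2150·6.6 = 0 → Q_y = 40220/7.2 = 5586.11 ≈ 5586 lb.
ΣF_y = 0: P_y + 5586.11 − 2600 − 1150 − 2150 = 0 → P_y = 313.9 lb.
ΣF_x = 0: no horizontal applied forces, so P_x = 0.

P_x = 0, P_y = 313.9 lb, Q_y = 5586 lb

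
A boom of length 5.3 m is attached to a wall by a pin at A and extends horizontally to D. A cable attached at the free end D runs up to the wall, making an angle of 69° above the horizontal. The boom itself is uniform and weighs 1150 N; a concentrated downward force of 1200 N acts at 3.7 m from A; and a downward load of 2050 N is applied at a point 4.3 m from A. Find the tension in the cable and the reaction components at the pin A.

ΣM about A: T·sin69°·5.3 − 1150·2.65 − 1200·3.7 − 2050·4.3 = 0 → T = 16302.5/(5.3·0.93358) = 3294.78 ≈ 3295 N.
ΣF_x = 0: A_x − T·cos69° = 0 → A_x = 3294.78 × 0.358368 = 1181 N.
ΣF_y = 0: A_y + T·sin69° − 1150 − 1200 − 2050 = 0 → A_y = 4400 − 3294.78 × 0.93358 = 1324 N.

T = 3295 N, A_x = 1181 N, A_y = 1324 N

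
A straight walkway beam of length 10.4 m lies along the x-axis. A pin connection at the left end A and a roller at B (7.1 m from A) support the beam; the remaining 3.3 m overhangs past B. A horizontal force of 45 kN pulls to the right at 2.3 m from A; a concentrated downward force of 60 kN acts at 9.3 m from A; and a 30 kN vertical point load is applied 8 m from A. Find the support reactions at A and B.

Moments about A: B_y·7.1 − 60·9.3 − 30·8 = 0 → B_y = 798/7.1 = 112.394 ≈ 112.4 kN.
ΣF_y = 0: A_y + 112.394 − 60 − 30 = 0 → A_y = -22.39 kN.
ΣF_x = 0: A_x + 45 = 0 → A_x = -45.00 kN.

A_x = -45.00 kN, A_y = -22.39 kN, B_y = 112.4 kN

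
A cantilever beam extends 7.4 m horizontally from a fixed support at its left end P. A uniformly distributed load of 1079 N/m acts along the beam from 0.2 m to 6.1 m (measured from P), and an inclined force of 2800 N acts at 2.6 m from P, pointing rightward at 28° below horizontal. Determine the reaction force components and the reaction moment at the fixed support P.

Resultant of the distributed load: 1079 × 5.9 = 6366.1 N at 3.15 m from P.
ΣF_x = 0: P_x + 2800·cos28° = 0 → P_x = -2472 N.
ΣF_y = 0: P_y − 1079·5.9 − 2800·sin28° = 0 → P_y = 7681 N.
ΣM about P: M_P − (1079·5.9)·3.15 − 2800·sin28°·2.6 = 0 → M_P = 23470 N·m.

P_x = -2472 N, P_y = 7681 N, M_P = 23470 N·m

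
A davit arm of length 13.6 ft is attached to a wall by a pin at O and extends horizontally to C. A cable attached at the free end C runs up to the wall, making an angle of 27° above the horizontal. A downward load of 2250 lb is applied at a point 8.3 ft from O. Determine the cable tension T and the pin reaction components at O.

ΣM about O: T·sin27°·13.6 − 2250·8.3 = 0 → T = 18675/(13.6·0.45399) = 3024.65 ≈ 3025 lb.
ΣF_x = 0: O_x − T·cos27° = 0 → O_x = 3024.65 × 0.891007 = 2695 lb.
ΣF_y = 0: O_y + T·sin27° − 2250 = 0 → O_y = 2250 − 3024.65 × 0.45399 = 876.8 lb.

T = 3025 lb, O_x = 2695 lb, O_y = 876.8 lb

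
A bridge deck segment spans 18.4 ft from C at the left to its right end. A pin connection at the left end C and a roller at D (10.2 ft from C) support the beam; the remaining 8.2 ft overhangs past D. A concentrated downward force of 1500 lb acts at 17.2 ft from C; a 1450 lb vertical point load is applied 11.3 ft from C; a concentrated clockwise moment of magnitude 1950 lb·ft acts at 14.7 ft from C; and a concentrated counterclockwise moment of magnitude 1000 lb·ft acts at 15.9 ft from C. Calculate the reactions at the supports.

Moments about C: D_y·10.2 − 1500·17.2 − 1450·11.3 − 1950 + 1000 = 0 → D_y = 43135/10.2 = 4228.92 ≈ 4229 lb.
ΣF_y = 0: C_y + 4228.92 − 1500 − 1450 = 0 → C_y = -1279 lb.
ΣF_x = 0: no horizontal applied forces, so C_x = 0.

C_x = 0, C_y = -1279 lb, D_y = 4229 lb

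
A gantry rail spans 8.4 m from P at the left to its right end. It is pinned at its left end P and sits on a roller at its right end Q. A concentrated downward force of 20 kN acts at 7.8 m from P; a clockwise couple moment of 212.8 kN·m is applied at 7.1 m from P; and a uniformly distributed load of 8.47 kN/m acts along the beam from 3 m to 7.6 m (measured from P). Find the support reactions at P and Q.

P_x = 0, P_y = -9.526 kN, Q_y = 68.49 kN

Resultant of the distributed load: 8.47 × 4.6 = 38.962 kN at 5.3 m from P.
Taking moments about P: Q_y·8.4 − 20·7.8 − 212.8 − (8.47·4.6)·5.3 = 0 → Q_y = 575.2986/8.4 = 68.4879 ≈ 68.49 kN.
ΣF_y = 0: P_y + 68.4879 − 20 − 8.47·4.6 = 0 → P_y = -9.526 kN.
ΣF_x = 0: no horizontal applied forces, so P_x = 0.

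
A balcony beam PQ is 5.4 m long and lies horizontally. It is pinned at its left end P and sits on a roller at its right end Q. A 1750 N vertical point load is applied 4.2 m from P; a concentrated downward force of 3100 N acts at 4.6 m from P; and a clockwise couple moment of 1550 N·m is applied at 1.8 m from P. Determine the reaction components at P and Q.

Moments about P: Q_y·5.4 − 1750·4.2 − 3100·4.6 − 1550 = 0 → Q_y = 23160/5.4 = 4288.89 ≈ 4289 N.
ΣF_y = 0: P_y + 4288.89 − 1750 − 3100 = 0 → P_y = 561.1 N.
ΣF_x = 0: no horizontal applied forces, so P_x = 0.

P_x = 0, P_y = 561.1 N, Q_y = 4289 N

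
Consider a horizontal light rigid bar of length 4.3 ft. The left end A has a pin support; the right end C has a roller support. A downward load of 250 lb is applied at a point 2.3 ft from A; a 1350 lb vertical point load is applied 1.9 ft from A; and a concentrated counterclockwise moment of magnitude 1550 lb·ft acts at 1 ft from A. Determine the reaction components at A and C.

A_x = 0, A_y = 1230 lb, C_y = 369.8 lb

ΣM about A: C_y·4.3 − 250·2.3 − 1350·1.9 + 1550 = 0 → C_y = 1590/4.3 = 369.767 ≈ 369.8 lb.
ΣF_y = 0: A_y + 369.767 − 250 − 1350 = 0 → A_y = 1230 lb.
ΣF_x = 0: no horizontal applied forces, so A_x = 0.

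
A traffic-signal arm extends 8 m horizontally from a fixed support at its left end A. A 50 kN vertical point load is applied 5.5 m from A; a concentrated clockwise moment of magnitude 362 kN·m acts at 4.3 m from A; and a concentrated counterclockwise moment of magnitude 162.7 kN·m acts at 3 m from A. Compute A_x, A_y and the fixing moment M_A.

ΣF_x = 0: A_x = 0.
ΣF_y = 0: A_y − 50 = 0 → A_y = 50.00 kN.
ΣM about A: M_A − 50·5.5 − 362 + 162.7 = 0 → M_A = 474.3 kN·m.

A_x = 0, A_y = 50.00 kN, M_A = 474.3 kN·m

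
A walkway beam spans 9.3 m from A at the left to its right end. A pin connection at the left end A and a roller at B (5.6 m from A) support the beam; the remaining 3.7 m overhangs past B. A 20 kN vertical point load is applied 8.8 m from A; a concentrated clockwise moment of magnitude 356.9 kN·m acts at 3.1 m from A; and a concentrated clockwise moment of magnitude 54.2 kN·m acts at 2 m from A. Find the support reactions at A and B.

A_x = 0, A_y = -84.84 kN, B_y = 104.8 kN

Moments about A: B_y·5.6 − 20·8.8 − 356.9 − 54.2 = 0 → B_y = 587.1/5.6 = 104.839 ≈ 104.8 kN.
ΣF_y = 0: A_y + 104.839 − 20 = 0 → A_y = -84.84 kN.
ΣF_x = 0: no horizontal applied forces, so A_x = 0.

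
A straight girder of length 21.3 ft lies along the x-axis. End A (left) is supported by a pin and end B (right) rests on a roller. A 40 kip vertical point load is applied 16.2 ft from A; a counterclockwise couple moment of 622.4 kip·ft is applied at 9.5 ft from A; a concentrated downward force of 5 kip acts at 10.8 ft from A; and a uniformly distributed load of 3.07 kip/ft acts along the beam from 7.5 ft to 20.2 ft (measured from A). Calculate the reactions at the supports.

Resultant of the distributed load: 3.07 × 12.7 = 38.989 kip at 13.85 ft from A.
ΣM about A: B_y·21.3 − 40·16.2 + 622.4 − 5·10.8 − (3.07·12.7)·13.85 = 0 → B_y = 619.59765/21.3 = 29.0891 ≈ 29.09 kip.
ΣF_y = 0: A_y + 29.0891 − 40 − 5 − 3.07·12.7 = 0 → A_y = 54.90 kip.
ΣF_x = 0: no horizontal applied forces, so A_x = 0.

A_x = 0, A_y = 54.90 kip, B_y = 29.09 kip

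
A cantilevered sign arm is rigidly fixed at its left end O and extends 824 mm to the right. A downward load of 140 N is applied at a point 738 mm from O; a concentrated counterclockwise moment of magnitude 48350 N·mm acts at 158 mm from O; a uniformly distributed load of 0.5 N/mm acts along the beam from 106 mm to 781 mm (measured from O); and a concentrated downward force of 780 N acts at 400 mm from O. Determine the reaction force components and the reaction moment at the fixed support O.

O_x = 0, O_y = 1258 N, M_O = 516700 N·mm

Resultant of the distributed load: 0.5 × 675 = 337.5 N at 443.5 mm from O.
ΣF_x = 0: O_x = 0.
ΣF_y = 0: O_y − 140 − 0.5·675 − 780 = 0 → O_y = 1258 N.
ΣM about O: M_O − 140·738 + 48350 − (0.5·675)·443.5 − 780·400 = 0 → M_O = 516700 N·mm.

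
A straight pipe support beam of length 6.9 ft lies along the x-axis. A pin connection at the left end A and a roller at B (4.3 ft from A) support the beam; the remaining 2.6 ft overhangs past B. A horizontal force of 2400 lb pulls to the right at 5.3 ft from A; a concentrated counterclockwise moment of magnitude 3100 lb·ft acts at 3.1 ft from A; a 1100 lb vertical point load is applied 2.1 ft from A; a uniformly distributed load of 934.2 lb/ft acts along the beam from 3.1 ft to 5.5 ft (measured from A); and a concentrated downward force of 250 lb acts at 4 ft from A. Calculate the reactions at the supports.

A_x = -2400 lb, A_y = 1301 lb, B_y = 2291 lb

Resultant of the distributed load: 934.2 × 2.4 = 2242.08 lb at 4.3 ft from A.
ΣM about A: B_y·4.3 + 3100 − 1100·2.1 − (934.2·2.4)·4.3 − 250·4 = 0 → B_y = 9850.944/4.3 = 2290.92 ≈ 2291 lb.
ΣF_y = 0: A_y + 2290.92 − 1100 − 934.2·2.4 − 250 = 0 → A_y = 1301 lb.
ΣF_x = 0: A_x + 2400 = 0 → A_x = -2400 lb.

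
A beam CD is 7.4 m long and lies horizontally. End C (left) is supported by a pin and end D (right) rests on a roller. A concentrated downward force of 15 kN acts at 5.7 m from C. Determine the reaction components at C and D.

C_x = 0, C_y = 3.446 kN, D_y = 11.55 kN

Moments about C: D_y·7.4 − 15·5.7 = 0 → D_y = 85.5/7.4 = 11.5541 ≈ 11.55 kN.
ΣF_y = 0: C_y + 11.5541 − 15 = 0 → C_y = 3.446 kN.
ΣF_x = 0: no horizontal applied forces, so C_x = 0.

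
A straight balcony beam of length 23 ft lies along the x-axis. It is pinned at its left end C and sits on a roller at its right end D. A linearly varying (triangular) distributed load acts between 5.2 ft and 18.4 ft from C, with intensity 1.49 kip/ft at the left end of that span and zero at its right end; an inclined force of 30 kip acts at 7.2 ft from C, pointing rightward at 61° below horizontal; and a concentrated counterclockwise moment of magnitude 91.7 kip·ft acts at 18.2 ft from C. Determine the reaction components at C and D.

Resultant of the triangular load: ½ × 1.49 × 13.2 = 9.834 kip, acting at 9.6 ft from C (one-third of the span from the peak).
ΣM about C: D_y·23 − (½·1.49·13.2)·9.6 − 30·sin61°·7.2 + 91.7 = 0 → D_y = 191.624/23 = 8.33148 ≈ 8.331 kip.
ΣF_y = 0: C_y + 8.33148 − ½·1.49·13.2 − 30·sin61° = 0 → C_y = 27.74 kip.
ΣF_x = 0: C_x + 30·cos61° = 0 → C_x = -14.54 kip.

C_x = -14.54 kip, C_y = 27.74 kip, D_y = 8.331 kip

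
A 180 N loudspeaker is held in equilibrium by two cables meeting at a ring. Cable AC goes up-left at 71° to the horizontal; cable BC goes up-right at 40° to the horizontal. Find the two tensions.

T_AC = 147.7 N, T_BC = 62.77 N

ΣF_x = 0: −T_AC·cos71° + T_BC·cos40° = 0 → T_BC = 0.424999·T_AC.
ΣF_y = 0: T_AC·sin71° + T_BC·sin40° = 180.
Substitute: T_AC·(0.945519 + 0.424999·0.642788) = 180 → T_AC = 147.698 ≈ 147.7 N.
Then T_BC = 0.424999 × 147.698 = 62.77 N.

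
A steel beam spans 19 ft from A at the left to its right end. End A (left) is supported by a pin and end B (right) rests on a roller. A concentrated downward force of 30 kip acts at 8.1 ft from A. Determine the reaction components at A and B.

A_x = 0, A_y = 17.21 kip, B_y = 12.79 kip

Moments about A: B_y·19 − 30·8.1 = 0 → B_y = 243/19 = 12.7895 ≈ 12.79 kip.
ΣF_y = 0: A_y + 12.7895 − 30 = 0 → A_y = 17.21 kip.
ΣF_x = 0: no horizontal applied forces, so A_x = 0.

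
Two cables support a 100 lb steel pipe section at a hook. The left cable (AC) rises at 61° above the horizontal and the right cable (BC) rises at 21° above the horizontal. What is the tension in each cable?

ΣF_x = 0: −T_AC·cos61° + T_BC·cos21° = 0 → T_BC = 0.519301·T_AC.
ΣF_y = 0: T_AC·sin61° + T_BC·sin21° = 100.
Substitute: T_AC·(0.87462 + 0.519301·0.358368) = 100 → T_AC = 94.2755 ≈ 94.28 lb.
Then T_BC = 0.519301 × 94.2755 = 48.96 lb.

T_AC = 94.28 lb, T_BC = 48.96 lb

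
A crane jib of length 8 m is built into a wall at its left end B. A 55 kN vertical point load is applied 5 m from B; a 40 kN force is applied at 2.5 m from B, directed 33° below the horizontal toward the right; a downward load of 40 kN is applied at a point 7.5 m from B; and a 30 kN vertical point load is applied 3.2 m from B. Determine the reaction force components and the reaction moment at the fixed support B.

B_x = -33.55 kN, B_y = 146.8 kN, M_B = 725.5 kN·m

ΣF_x = 0: B_x + 40·cos33° = 0 → B_x = -33.55 kN.
ΣF_y = 0: B_y − 55 − 40·sin33° − 40 − 30 = 0 → B_y = 146.8 kN.
ΣM about B: M_B − 55·5 − 40·sin33°·2.5 − 40·7.5 − 30·3.2 = 0 → M_B = 725.5 kN·m.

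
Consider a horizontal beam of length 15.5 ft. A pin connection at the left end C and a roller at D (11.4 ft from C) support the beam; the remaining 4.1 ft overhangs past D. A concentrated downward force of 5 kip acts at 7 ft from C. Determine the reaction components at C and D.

C_x = 0, C_y = 1.930 kip, D_y = 3.070 kip

Moments about C: D_y·11.4 − 5·7 = 0 → D_y = 35/11.4 = 3.07018 ≈ 3.070 kip.
ΣF_y = 0: C_y + 3.07018 − 5 = 0 → C_y = 1.930 kip.
ΣF_x = 0: no horizontal applied forces, so C_x = 0.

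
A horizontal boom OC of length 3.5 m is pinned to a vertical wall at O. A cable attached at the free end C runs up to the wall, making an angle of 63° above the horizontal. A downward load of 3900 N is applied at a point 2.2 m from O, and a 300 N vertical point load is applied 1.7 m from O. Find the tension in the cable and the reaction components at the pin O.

T = 2915 N, O_x = 1323 N, O_y = 1603 N

ΣM about O: T·sin63°·3.5 − 3900·2.2 − 300·1.7 = 0 → T = 9090/(3.5·0.891007) = 2914.84 ≈ 2915 N.
ΣF_x = 0: O_x − T·cos63° = 0 → O_x = 2914.84 × 0.45399 = 1323 N.
ΣF_y = 0: O_y + T·sin63° − 3900 − 300 = 0 → O_y = 4200 − 2914.84 × 0.891007 = 1603 N.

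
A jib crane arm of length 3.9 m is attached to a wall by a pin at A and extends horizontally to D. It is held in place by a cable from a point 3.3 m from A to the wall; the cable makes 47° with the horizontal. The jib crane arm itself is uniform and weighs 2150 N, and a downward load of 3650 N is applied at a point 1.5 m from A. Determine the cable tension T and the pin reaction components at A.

ΣM about A: T·sin47°·3.3 − 2150·1.95 − 3650·1.5 = 0 → T = 9667.5/(3.3·0.731354) = 4005.65 ≈ 4006 N.
ΣF_x = 0: A_x − T·cos47° = 0 → A_x = 4005.65 × 0.681998 = 2732 N.
ΣF_y = 0: A_y + T·sin47° − 2150 − 3650 = 0 → A_y = 5800 − 4005.65 × 0.731354 = 2870 N.

T = 4006 N, A_x = 2732 N, A_y = 2870 N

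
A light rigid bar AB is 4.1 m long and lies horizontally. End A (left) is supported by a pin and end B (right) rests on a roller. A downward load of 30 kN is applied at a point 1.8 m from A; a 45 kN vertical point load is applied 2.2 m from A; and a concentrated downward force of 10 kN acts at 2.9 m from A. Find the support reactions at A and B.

A_x = 0, A_y = 40.61 kN, B_y = 44.39 kN

Taking moments about A: B_y·4.1 − 30·1.8 − 45·2.2 − 10·2.9 = 0 → B_y = 182/4.1 = 44.3902 ≈ 44.39 kN.
ΣF_y = 0: A_y + 44.3902 − 30 − 45 − 10 = 0 → A_y = 40.61 kN.
ΣF_x = 0: no horizontal applied forces, so A_x = 0.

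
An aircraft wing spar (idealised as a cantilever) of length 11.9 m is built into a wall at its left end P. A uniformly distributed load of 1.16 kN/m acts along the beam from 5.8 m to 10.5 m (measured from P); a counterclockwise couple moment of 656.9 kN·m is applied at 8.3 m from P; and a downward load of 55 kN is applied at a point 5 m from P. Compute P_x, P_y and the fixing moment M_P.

P_x = 0, P_y = 60.45 kN, M_P = -337.5 kN·m

Resultant of the distributed load: 1.16 × 4.7 = 5.452 kN at 8.15 m from P.
ΣF_x = 0: P_x = 0.
ΣF_y = 0: P_y − 1.16·4.7 − 55 = 0 → P_y = 60.45 kN.
ΣM about P: M_P − (1.16·4.7)·8.15 + 656.9 − 55·5 = 0 → M_P = -337.5 kN·m.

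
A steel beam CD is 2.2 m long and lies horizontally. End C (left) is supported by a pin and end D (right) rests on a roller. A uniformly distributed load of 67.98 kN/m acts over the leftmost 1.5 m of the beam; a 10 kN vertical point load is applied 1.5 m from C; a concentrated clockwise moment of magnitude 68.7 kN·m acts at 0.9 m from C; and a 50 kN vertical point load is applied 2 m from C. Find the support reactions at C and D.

C_x = 0, C_y = 43.71 kN, D_y = 118.3 kN

Resultant of the distributed load: 67.98 × 1.5 = 101.97 kN at 0.75 m from C.
Taking moments about C: D_y·2.2 − (67.98·1.5)·0.75 − 10·1.5 − 68.7 − 50·2 = 0 → D_y = 260.1775/2.2 = 118.262 ≈ 118.3 kN.
ΣF_y = 0: C_y + 118.262 − 67.98·1.5 − 10 − 50 = 0 → C_y = 43.71 kN.
ΣF_x = 0: no horizontal applied forces, so C_x = 0.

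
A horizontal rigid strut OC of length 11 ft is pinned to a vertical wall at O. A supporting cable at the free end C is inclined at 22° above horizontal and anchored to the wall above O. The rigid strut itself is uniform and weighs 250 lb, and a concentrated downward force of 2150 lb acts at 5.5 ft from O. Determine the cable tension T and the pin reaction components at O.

T = 3203 lb, O_x = 2970 lb, O_y = 1200 lb

ΣM about O: T·sin22°·11 − 250·5.5 − 2150·5.5 = 0 → T = 13200/(11·0.374607) = 3203.36 ≈ 3203 lb.
ΣF_x = 0: O_x − T·cos22° = 0 → O_x = 3203.36 × 0.927184 = 2970 lb.
ΣF_y = 0: O_y + T·sin22° − 250 − 2150 = 0 → O_y = 2400 − 3203.36 × 0.374607 = 1200 lb.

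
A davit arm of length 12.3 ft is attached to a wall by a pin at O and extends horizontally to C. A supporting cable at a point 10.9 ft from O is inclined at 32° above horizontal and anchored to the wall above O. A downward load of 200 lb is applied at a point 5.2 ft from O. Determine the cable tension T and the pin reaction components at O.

ΣM about O: T·sin32°·10.9 − 200·5.2 = 0 → T = 1040/(10.9·0.529919) = 180.052 ≈ 180.1 lb.
ΣF_x = 0: O_x − T·cos32° = 0 → O_x = 180.052 × 0.848048 = 152.7 lb.
ΣF_y = 0: O_y + T·sin32° − 200 = 0 → O_y = 200 − 180.052 × 0.529919 = 104.6 lb.

T = 180.1 lb, O_x = 152.7 lb, O_y = 104.6 lb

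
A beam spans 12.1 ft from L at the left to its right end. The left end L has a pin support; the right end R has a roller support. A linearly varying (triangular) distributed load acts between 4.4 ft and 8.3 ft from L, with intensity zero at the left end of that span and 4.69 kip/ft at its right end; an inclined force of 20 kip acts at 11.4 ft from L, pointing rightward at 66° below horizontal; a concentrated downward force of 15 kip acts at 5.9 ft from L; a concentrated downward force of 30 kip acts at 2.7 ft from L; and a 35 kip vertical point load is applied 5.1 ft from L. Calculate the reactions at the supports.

Resultant of the triangular load: ½ × 4.69 × 3.9 = 9.1455 kip, acting at 7 ft from L (one-third of the span from the peak).
ΣM about L: R_y·12.1 − (½·4.69·3.9)·7 − 20·sin66°·11.4 − 15·5.9 − 30·2.7 − 35·5.1 = 0 → R_y = 620.307/12.1 = 51.265 ≈ 51.27 kip.
ΣF_y = 0: L_y + 51.265 − ½·4.69·3.9 − 20·sin66° − 15 − 30 − 35 = 0 → L_y = 56.15 kip.
ΣF_x = 0: L_x + 20·cos66° = 0 → L_x = -8.135 kip.

L_x = -8.135 kip, L_y = 56.15 kip, R_y = 51.27 kip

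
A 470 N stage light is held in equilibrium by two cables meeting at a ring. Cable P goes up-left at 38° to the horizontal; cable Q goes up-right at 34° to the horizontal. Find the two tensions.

ΣF_x = 0: −T_P·cos38° + T_Q·cos34° = 0 → T_Q = 0.950513·T_P.
ΣF_y = 0: T_P·sin38° + T_Q·sin34° = 470.
Substitute: T_P·(0.615661 + 0.950513·0.559193) = 470 → T_P = 409.7 N.
Then T_Q = 0.950513 × 409.7 = 389.4 N.

T_P = 409.7 N, T_Q = 389.4 N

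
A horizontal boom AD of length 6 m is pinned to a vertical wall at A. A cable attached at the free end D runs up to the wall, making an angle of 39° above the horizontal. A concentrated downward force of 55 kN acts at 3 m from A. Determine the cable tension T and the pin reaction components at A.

ΣM about A: T·sin39°·6 − 55·3 = 0 → T = 165/(6·0.62932) = 43.698 ≈ 43.70 kN.
ΣF_x = 0: A_x − T·cos39° = 0 → A_x = 43.698 × 0.777146 = 33.96 kN.
ΣF_y = 0: A_y + T·sin39° − 55 = 0 → A_y = 55 − 43.698 × 0.62932 = 27.50 kN.

T = 43.70 kN, A_x = 33.96 kN, A_y = 27.50 kN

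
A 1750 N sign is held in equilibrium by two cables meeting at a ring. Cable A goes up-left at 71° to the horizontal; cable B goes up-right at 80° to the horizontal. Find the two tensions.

T_A = 626.8 N, T_B = 1175 N

ΣF_x = 0: −T_A·cos71° + T_B·cos80° = 0 → T_B = 1.87487·T_A.
ΣF_y = 0: T_A·sin71° + T_B·sin80° = 1750.
Substitute: T_A·(0.945519 + 1.87487·0.984808) = 1750 → T_A = 626.812 ≈ 626.8 N.
Then T_B = 1.87487 × 626.812 = 1175 N.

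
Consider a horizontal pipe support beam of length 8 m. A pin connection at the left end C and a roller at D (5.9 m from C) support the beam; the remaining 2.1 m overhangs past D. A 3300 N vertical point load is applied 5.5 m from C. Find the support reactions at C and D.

Moments about C: D_y·5.9 − 3300·5.5 = 0 → D_y = 18150/5.9 = 3076.27 ≈ 3076 N.
ΣF_y = 0: C_y + 3076.27 − 3300 = 0 → C_y = 223.7 N.
ΣF_x = 0: no horizontal applied forces, so C_x = 0.

C_x = 0, C_y = 223.7 N, D_y = 3076 N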